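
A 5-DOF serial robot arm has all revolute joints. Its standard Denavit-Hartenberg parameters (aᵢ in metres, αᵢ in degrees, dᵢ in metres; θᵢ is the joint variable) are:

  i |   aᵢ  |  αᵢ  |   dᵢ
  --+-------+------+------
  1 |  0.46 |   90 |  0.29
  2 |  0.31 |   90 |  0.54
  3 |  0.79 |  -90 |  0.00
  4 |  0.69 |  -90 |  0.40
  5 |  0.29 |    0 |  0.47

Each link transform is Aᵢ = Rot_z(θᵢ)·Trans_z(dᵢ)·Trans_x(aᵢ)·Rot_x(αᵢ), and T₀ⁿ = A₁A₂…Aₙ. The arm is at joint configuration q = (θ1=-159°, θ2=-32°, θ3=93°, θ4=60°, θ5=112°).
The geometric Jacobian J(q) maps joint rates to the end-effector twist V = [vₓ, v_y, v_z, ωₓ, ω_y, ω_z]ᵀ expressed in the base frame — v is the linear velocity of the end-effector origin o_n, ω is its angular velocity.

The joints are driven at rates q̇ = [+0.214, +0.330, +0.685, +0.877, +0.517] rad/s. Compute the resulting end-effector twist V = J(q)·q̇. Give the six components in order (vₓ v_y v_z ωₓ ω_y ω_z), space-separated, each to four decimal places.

0.7875 -0.8130 0.2323 0.9443 0.1878 0.3040

o_n = [-1.3408, 0.7770, 0.8401]
J₁: ẑ×o_n = [-0.7770, -1.3408, 0.0000], ω = ẑ
J2: z=[-0.3584, 0.9336, 0.0000] o=[-0.4294, -0.1648, 0.2900] → [0.5135, 0.1971, 0.5133, -0.3584, 0.9336, 0.0000]
J3: z=[0.4947, 0.1899, -0.8480] o=[-0.8684, 0.2451, 0.1257] → [0.5867, 0.0472, 0.3529, 0.4947, 0.1899, -0.8480]
J4: z=[0.8094, 0.2546, 0.5292] o=[-1.1184, 0.9942, 0.1476] → [0.2912, -0.6781, -0.1192, 0.8094, 0.2546, 0.5292]
J5: z=[0.0267, -0.9161, 0.4000] o=[-1.1994, 1.3097, 0.8756] → [0.2457, -0.0556, -0.1437, 0.0267, -0.9161, 0.4000]
V = J·q̇ = [0.7875, -0.8130, 0.2323, 0.9443, 0.1878, 0.3040]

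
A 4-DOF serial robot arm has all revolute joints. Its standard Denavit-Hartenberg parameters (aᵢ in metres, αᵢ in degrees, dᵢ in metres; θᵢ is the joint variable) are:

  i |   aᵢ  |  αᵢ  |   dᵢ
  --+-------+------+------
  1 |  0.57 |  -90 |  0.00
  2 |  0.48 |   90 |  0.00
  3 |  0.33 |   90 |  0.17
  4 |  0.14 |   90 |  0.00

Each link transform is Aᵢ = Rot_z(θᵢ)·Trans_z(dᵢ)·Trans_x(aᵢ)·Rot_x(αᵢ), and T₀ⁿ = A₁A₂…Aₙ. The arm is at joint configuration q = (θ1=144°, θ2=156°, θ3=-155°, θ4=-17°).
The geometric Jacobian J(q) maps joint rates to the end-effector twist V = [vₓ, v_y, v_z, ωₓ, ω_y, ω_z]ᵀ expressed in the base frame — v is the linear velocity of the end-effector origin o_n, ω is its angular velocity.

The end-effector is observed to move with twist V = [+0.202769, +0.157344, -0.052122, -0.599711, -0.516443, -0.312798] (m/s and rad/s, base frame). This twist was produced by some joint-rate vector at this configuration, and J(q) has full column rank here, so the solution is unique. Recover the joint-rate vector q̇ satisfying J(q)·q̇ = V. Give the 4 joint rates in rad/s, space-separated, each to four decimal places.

-0.4670 0.2800 -0.0670 0.5410

o_n = [-0.3443, 0.4925, -0.1421]
J₁: ẑ×o_n = [-0.4925, -0.3443, 0.0000], ω = ẑ
J2: z=[-0.5878, -0.8090, 0.0000] o=[-0.4611, 0.3350, 0.0000] → [0.1150, -0.0835, 0.0019, -0.5878, -0.8090, 0.0000]
J3: z=[-0.3291, 0.2391, -0.9135] o=[-0.1064, 0.0773, -0.1952] → [0.3920, 0.2349, -0.0797, -0.3291, 0.2391, -0.9135]
J4: z=[-0.8451, -0.5063, 0.1719] o=[-0.3014, 0.3914, -0.2289] → [-0.0613, 0.0659, -0.1072, -0.8451, -0.5063, 0.1719]
q̇ = J⁺·V = [-0.4670, 0.2800, -0.0670, 0.5410]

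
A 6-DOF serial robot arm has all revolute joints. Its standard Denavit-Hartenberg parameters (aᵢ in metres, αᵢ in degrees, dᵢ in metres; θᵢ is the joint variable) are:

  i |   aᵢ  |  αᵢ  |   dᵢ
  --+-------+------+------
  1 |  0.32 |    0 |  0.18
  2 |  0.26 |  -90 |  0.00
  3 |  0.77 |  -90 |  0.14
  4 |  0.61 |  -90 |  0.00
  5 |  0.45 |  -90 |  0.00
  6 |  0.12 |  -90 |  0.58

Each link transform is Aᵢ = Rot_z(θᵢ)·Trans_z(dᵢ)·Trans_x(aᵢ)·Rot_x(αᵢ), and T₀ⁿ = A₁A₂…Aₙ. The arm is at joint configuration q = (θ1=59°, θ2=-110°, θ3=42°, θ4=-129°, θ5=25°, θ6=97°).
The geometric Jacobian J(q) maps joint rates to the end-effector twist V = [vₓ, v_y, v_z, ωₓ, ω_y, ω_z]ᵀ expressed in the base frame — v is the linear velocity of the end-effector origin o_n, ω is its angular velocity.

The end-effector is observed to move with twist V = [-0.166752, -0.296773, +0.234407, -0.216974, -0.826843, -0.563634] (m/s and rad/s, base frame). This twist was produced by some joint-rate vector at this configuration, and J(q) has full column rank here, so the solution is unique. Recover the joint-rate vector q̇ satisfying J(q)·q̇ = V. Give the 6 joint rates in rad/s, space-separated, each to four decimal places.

o_n = [1.2298, 0.0004, 0.5739]
J₁: ẑ×o_n = [-0.0004, 1.2298, 0.0000], ω = ẑ
J2: z=[0.0000, 0.0000, 1.0000] o=[0.1648, 0.2743, 0.1800] → [0.2739, 1.0650, -0.0000, 0.0000, 0.0000, 1.0000]
J3: z=[0.7771, 0.6293, 0.0000] o=[0.3284, 0.0722, 0.1800] → [0.2479, -0.3061, -0.6231, 0.7771, 0.6293, 0.0000]
J4: z=[-0.4211, 0.5200, -0.7431] o=[0.7973, -0.2844, -0.3352] → [0.6843, 0.0615, -0.3448, -0.4211, 0.5200, -0.7431]
J5: z=[0.8525, -0.0528, -0.5200] o=[0.9862, 0.2357, -0.0784] → [-0.1568, -0.6827, -0.1878, 0.8525, -0.0528, -0.5200]
J6: z=[0.2508, -0.8316, 0.4956] o=[1.1926, 0.4845, 0.2347] → [-0.0422, -0.0666, -0.0905, 0.2508, -0.8316, 0.4956]
q̇ = J⁺·V = [0.3160, -0.4920, -0.8990, 0.4570, 0.6260, 0.5600]

0.3160 -0.4920 -0.8990 0.4570 0.6260 0.5600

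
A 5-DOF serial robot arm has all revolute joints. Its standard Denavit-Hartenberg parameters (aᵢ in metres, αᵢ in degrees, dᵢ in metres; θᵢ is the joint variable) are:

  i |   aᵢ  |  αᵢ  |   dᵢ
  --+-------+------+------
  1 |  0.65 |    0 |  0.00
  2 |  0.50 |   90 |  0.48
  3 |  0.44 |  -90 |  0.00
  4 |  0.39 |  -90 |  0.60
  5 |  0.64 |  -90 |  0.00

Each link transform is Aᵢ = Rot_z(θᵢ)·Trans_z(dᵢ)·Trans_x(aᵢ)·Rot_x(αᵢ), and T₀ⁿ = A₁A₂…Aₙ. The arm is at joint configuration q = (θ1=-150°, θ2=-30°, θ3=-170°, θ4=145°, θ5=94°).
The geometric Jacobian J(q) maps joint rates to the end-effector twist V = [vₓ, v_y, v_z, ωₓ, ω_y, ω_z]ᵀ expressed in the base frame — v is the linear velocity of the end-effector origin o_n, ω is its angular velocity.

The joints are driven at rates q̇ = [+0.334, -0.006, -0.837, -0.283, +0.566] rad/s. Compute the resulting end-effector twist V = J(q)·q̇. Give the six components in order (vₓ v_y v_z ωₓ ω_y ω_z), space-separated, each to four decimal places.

o_n = [-0.9015, -0.5231, 0.4906]
J₁: ẑ×o_n = [0.5231, -0.9015, 0.0000], ω = ẑ
J2: z=[0.0000, 0.0000, 1.0000] o=[-0.5629, -0.3250, 0.0000] → [0.1981, -0.3386, 0.0000, 0.0000, 0.0000, 1.0000]
J3: z=[-0.0000, 1.0000, 0.0000] o=[-1.0629, -0.3250, 0.4800] → [0.0106, 0.0000, -0.1614, -0.0000, 1.0000, 0.0000]
J4: z=[-0.1736, 0.0000, -0.9848] o=[-0.6296, -0.3250, 0.4036] → [-0.1951, 0.2829, 0.0344, -0.1736, 0.0000, -0.9848]
J5: z=[-0.5649, 0.8192, 0.0996] o=[-1.0484, -0.5487, -0.1318] → [0.5073, 0.3662, -0.1348, -0.5649, 0.8192, 0.0996]
V = J·q̇ = [0.5070, -0.1719, 0.0491, -0.2706, -0.3734, 0.6631]

0.5070 -0.1719 0.0491 -0.2706 -0.3734 0.6631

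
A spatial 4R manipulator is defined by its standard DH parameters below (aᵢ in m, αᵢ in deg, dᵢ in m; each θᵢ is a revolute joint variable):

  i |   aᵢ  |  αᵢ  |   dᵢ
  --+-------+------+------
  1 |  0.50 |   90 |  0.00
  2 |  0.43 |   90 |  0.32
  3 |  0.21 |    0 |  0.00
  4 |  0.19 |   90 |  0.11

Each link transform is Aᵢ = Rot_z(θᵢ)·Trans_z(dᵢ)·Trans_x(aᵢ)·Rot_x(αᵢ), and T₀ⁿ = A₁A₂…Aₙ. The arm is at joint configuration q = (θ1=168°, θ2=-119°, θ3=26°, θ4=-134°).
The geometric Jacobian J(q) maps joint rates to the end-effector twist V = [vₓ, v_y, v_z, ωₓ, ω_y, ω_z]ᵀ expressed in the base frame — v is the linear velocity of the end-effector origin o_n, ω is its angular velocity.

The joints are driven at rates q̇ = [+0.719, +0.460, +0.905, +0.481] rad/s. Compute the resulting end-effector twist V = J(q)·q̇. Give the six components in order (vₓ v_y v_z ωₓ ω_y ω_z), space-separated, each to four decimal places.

o_n = [-0.0813, 0.2538, -0.4365]
J₁: ẑ×o_n = [-0.2538, -0.0813, 0.0000], ω = ẑ
J2: z=[0.2079, 0.9781, 0.0000] o=[-0.4891, 0.1040, 0.0000] → [-0.4269, 0.0908, -0.3677, 0.2079, 0.9781, 0.0000]
J3: z=[0.8555, -0.1818, 0.4848] o=[-0.2186, 0.3736, -0.3761] → [0.0691, 0.1183, -0.0775, 0.8555, -0.1818, 0.4848]
J4: z=[0.8555, -0.1818, 0.4848] o=[-0.1100, 0.4446, -0.5412] → [0.0735, -0.0756, -0.1580, 0.8555, -0.1818, 0.4848]
V = J·q̇ = [-0.2810, 0.0539, -0.3153, 1.2814, 0.1979, 1.3909]

-0.2810 0.0539 -0.3153 1.2814 0.1979 1.3909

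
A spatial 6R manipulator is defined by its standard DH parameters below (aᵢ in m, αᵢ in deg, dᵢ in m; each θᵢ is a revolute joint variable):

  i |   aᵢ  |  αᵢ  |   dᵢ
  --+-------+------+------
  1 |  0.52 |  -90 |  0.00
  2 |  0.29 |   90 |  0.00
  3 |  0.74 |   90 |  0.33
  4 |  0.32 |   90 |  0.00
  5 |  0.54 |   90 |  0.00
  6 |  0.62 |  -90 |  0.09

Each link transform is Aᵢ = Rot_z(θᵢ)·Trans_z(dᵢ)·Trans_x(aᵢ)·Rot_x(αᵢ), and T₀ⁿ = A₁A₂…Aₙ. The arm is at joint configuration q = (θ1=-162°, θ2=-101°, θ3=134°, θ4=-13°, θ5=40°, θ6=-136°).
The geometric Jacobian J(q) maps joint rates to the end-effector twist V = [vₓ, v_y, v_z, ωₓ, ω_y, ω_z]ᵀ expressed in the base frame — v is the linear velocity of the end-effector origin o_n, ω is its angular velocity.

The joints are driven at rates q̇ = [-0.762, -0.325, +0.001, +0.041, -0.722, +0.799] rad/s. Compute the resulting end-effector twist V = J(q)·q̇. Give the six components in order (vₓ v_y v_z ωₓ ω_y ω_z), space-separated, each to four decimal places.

-0.5163 -0.5017 -0.3567 0.3161 0.3602 -1.7296

o_n = [0.2832, -0.8663, -0.7146]
J₁: ẑ×o_n = [0.8663, 0.2832, -0.0000], ω = ẑ
J2: z=[0.3090, -0.9511, 0.0000] o=[-0.4945, -0.1607, 0.0000] → [0.6797, 0.2208, 0.5217, 0.3090, -0.9511, 0.0000]
J3: z=[0.9336, 0.3033, -0.1908] o=[-0.4419, -0.1436, 0.2847] → [-0.4410, 0.7946, -0.8947, 0.9336, 0.3033, -0.1908]
J4: z=[0.3452, -0.6182, 0.7061] o=[-0.0626, -0.5801, -0.2829] → [0.4690, 0.3933, 0.1150, 0.3452, -0.6182, 0.7061]
J5: z=[-0.9313, -0.1325, 0.3393] o=[-0.0998, -0.8280, -0.4818] → [0.0438, -0.0869, 0.0864, -0.9313, -0.1325, 0.3393]
J6: z=[-0.3392, -0.0244, -0.9404] o=[-0.0281, -1.3631, -0.4938] → [0.4726, -0.3677, -0.1609, -0.3392, -0.0244, -0.9404]
V = J·q̇ = [-0.5163, -0.5017, -0.3567, 0.3161, 0.3602, -1.7296]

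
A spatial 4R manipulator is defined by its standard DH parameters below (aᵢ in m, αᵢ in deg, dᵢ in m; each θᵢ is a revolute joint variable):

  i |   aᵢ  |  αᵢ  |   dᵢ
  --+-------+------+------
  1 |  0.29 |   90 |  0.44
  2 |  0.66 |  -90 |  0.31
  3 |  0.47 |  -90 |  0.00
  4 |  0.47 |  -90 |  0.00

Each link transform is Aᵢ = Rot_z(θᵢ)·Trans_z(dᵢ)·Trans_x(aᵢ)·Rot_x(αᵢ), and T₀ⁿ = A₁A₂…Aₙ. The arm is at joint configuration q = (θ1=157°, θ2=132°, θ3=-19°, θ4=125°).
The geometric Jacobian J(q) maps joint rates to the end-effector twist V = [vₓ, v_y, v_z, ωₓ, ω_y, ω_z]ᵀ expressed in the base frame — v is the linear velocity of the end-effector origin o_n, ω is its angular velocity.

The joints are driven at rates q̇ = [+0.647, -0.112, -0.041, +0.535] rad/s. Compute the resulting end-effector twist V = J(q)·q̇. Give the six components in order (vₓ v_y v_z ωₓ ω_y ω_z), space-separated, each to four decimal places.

o_n = [0.1395, 0.3484, 1.3289]
J₁: ẑ×o_n = [-0.3484, 0.1395, 0.0000], ω = ẑ
J2: z=[0.3907, 0.9205, 0.0000] o=[-0.2669, 0.1133, 0.4400] → [0.8183, -0.3473, -0.2823, 0.3907, 0.9205, 0.0000]
J3: z=[0.6841, -0.2904, -0.6691] o=[0.2607, 0.2261, 0.9305] → [-0.0339, -0.1915, 0.0485, 0.6841, -0.2904, -0.6691]
J4: z=[-0.1689, -0.9555, 0.2419] o=[0.5942, 0.2508, 1.2607] → [-0.0888, -0.0985, -0.4509, -0.1689, -0.9555, 0.2419]
V = J·q̇ = [-0.3632, 0.0844, -0.2116, -0.1622, -0.6024, 0.8039]

-0.3632 0.0844 -0.2116 -0.1622 -0.6024 0.8039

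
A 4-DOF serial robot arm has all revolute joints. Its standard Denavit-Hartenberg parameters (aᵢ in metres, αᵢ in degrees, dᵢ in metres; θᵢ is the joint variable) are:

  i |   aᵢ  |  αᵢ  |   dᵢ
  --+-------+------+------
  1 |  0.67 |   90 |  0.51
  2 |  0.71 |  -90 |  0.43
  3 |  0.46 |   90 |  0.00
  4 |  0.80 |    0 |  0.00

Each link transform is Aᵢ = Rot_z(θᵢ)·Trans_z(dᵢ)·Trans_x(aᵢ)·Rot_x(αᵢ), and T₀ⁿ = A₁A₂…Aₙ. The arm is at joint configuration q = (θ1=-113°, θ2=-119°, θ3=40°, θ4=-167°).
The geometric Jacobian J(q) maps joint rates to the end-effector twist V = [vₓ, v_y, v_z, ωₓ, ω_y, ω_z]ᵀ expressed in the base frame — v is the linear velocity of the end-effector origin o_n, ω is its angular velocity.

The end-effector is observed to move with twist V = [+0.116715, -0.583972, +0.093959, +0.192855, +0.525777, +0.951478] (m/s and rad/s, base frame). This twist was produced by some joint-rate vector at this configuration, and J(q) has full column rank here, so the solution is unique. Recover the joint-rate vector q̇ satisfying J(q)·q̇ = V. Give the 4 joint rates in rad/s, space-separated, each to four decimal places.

0.6260 0.0440 -0.6470 -0.0210

o_n = [-0.6970, -0.0160, 0.1903]
J₁: ẑ×o_n = [0.0160, -0.6970, 0.0000], ω = ẑ
J2: z=[-0.9205, 0.3907, 0.0000] o=[-0.2618, -0.6167, 0.5100] → [-0.1249, -0.2943, -0.3830, -0.9205, 0.3907, 0.0000]
J3: z=[-0.3417, -0.8051, -0.4848] o=[-0.5231, -0.1319, -0.1110] → [-0.1864, 0.1873, -0.1796, -0.3417, -0.8051, -0.4848]
J4: z=[-0.5834, 0.5862, -0.5622] o=[-0.1842, -0.0901, -0.4192] → [0.3990, 0.6439, 0.2573, -0.5834, 0.5862, -0.5622]
q̇ = J⁺·V = [0.6260, 0.0440, -0.6470, -0.0210]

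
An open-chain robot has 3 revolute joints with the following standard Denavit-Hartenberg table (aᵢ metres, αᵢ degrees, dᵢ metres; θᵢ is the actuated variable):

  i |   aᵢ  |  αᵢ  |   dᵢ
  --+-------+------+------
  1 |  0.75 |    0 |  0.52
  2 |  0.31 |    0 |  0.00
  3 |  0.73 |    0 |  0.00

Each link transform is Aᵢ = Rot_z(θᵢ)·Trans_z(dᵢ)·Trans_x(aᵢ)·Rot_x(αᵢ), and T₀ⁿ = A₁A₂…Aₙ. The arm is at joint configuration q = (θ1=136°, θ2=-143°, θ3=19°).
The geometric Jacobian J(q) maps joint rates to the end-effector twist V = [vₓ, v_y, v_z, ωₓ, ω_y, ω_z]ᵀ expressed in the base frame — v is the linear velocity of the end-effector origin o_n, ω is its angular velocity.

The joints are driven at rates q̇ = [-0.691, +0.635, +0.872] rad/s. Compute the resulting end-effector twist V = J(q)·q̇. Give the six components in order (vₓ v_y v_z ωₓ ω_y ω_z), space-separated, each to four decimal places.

0.2340 0.9382 0.0000 0.0000 0.0000 0.8160

o_n = [0.4822, 0.6350, 0.5200]
J₁: ẑ×o_n = [-0.6350, 0.4822, 0.0000], ω = ẑ
J2: z=[0.0000, 0.0000, 1.0000] o=[-0.5395, 0.5210, 0.5200] → [-0.1140, 1.0217, 0.0000, 0.0000, 0.0000, 1.0000]
J3: z=[0.0000, 0.0000, 1.0000] o=[-0.2318, 0.4832, 0.5200] → [-0.1518, 0.7140, 0.0000, 0.0000, 0.0000, 1.0000]
V = J·q̇ = [0.2340, 0.9382, 0.0000, 0.0000, 0.0000, 0.8160]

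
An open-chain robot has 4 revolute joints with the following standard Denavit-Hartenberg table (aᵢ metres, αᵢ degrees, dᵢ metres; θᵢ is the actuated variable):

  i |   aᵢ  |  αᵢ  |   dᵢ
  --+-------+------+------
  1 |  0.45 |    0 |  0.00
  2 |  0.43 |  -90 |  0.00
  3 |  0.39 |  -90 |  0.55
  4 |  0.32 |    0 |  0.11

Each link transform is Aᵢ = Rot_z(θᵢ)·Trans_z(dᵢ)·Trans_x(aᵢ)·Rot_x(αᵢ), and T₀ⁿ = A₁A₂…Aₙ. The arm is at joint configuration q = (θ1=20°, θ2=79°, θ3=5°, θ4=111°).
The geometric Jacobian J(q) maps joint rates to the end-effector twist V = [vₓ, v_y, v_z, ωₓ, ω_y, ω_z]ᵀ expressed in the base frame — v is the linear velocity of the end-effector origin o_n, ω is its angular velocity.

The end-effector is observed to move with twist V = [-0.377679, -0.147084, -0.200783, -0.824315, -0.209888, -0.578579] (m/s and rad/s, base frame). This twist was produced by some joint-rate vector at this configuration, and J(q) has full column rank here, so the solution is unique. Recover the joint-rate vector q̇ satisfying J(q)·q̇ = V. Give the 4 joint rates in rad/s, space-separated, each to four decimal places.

0.8470 -0.5300 0.8470 0.8990

o_n = [0.0660, 0.8007, -0.1336]
J₁: ẑ×o_n = [-0.8007, 0.0660, 0.0000], ω = ẑ
J2: z=[0.0000, 0.0000, 1.0000] o=[0.4229, 0.1539, 0.0000] → [-0.6468, -0.3568, 0.0000, 0.0000, 0.0000, 1.0000]
J3: z=[-0.9877, -0.1564, 0.0000] o=[0.3556, 0.5786, 0.0000] → [0.0209, -0.1319, -0.2647, -0.9877, -0.1564, 0.0000]
J4: z=[0.0136, -0.0861, -0.9962] o=[-0.2484, 0.8763, -0.0340] → [-0.0667, -0.3119, 0.0260, 0.0136, -0.0861, -0.9962]
q̇ = J⁺·V = [0.8470, -0.5300, 0.8470, 0.8990]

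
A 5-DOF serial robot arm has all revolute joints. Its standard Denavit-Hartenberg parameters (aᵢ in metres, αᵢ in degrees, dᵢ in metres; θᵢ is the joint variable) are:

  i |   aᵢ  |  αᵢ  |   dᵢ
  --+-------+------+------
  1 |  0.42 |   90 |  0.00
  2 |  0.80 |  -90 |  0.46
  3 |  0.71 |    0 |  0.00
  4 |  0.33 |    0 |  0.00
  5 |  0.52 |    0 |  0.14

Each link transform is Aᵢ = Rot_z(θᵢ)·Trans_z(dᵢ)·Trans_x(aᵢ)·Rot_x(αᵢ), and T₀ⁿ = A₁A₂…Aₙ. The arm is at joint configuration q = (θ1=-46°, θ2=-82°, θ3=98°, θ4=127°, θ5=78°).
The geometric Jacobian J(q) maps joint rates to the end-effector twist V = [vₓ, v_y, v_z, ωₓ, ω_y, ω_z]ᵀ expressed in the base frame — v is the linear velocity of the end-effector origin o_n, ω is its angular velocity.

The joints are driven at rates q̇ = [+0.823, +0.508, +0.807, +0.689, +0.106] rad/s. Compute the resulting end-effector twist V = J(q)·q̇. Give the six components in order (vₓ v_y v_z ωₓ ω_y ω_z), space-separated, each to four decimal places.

o_n = [0.1540, -0.7732, -0.7243]
J₁: ẑ×o_n = [0.7732, 0.1540, -0.0000], ω = ẑ
J2: z=[-0.7193, -0.6947, 0.0000] o=[0.2918, -0.3021, 0.0000] → [0.5031, -0.5210, 0.2432, -0.7193, -0.6947, 0.0000]
J3: z=[0.6879, -0.7123, 0.1392] o=[0.0382, -0.7018, -0.7922] → [-0.0385, -0.0306, 0.0333, 0.6879, -0.7123, 0.1392]
J4: z=[0.6879, -0.7123, 0.1392] o=[0.5344, -0.2035, -0.6944] → [0.1006, -0.0324, -0.6629, 0.6879, -0.7123, 0.1392]
J5: z=[0.6879, -0.7123, 0.1392] o=[0.3440, -0.3422, -0.4633] → [0.2459, 0.1531, -0.4319, 0.6879, -0.7123, 0.1392]
V = J·q̇ = [0.9563, -0.1687, -0.3521, 0.7366, -1.4941, 1.0460]

0.9563 -0.1687 -0.3521 0.7366 -1.4941 1.0460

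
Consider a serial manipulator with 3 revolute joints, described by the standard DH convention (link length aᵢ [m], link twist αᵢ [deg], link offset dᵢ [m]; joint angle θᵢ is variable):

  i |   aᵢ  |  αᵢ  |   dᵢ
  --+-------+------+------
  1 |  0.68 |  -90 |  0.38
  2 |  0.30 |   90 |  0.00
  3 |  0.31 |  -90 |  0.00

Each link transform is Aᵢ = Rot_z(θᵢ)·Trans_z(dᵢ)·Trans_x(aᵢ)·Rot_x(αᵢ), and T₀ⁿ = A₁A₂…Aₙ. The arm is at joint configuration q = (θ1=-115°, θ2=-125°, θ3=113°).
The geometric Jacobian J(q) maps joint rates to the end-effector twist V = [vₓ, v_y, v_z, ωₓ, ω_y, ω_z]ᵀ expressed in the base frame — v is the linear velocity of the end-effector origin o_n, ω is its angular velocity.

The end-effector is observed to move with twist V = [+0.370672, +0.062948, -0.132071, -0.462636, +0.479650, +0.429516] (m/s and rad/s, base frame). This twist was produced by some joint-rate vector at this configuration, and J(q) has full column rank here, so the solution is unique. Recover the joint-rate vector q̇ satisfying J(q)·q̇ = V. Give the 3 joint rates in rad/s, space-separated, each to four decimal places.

o_n = [0.0146, -0.6439, 0.5265]
J₁: ẑ×o_n = [0.6439, 0.0146, -0.0000], ω = ẑ
J2: z=[0.9063, -0.4226, 0.0000] o=[-0.2874, -0.6163, 0.3800] → [-0.0619, -0.1328, 0.1026, 0.9063, -0.4226, 0.0000]
J3: z=[0.3462, 0.7424, -0.5736] o=[-0.2147, -0.4603, 0.6257] → [-0.1789, -0.0971, -0.2338, 0.3462, 0.7424, -0.5736]
q̇ = J⁺·V = [0.5970, -0.6220, 0.2920]

0.5970 -0.6220 0.2920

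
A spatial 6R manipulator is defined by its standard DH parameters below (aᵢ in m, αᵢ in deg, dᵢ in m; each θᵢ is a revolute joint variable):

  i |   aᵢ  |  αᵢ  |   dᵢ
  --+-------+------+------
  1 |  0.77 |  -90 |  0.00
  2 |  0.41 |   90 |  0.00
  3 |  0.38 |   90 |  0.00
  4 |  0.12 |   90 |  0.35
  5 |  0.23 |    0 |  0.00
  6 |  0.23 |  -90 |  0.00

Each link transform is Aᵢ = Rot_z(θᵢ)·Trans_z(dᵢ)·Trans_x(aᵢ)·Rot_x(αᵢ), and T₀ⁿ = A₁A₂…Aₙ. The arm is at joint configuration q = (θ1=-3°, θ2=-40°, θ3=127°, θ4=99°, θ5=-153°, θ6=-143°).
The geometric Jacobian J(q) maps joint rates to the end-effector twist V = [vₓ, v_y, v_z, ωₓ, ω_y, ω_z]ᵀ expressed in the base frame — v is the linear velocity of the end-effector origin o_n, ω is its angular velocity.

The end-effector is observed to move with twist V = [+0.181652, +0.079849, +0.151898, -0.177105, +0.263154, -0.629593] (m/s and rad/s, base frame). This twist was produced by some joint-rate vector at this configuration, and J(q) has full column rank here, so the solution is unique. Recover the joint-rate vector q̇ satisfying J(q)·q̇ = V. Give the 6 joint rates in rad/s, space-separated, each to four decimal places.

o_n = [1.2051, 0.5113, 0.3617]
J₁: ẑ×o_n = [-0.5113, 1.2051, 0.0000], ω = ẑ
J2: z=[0.0523, 0.9986, 0.0000] o=[0.7689, -0.0403, 0.0000] → [0.3612, -0.0189, -0.4067, 0.0523, 0.9986, 0.0000]
J3: z=[-0.6419, 0.0336, 0.7660] o=[1.0826, -0.0567, 0.2635] → [-0.4319, 0.1569, -0.3688, -0.6419, 0.0336, 0.7660]
J4: z=[0.6424, 0.5690, 0.5134] o=[0.9235, 0.2555, 0.1165] → [0.0082, -0.0130, 0.0042, 0.6424, 0.5690, 0.5134]
J5: z=[-0.5139, 0.8168, -0.2622] o=[1.0802, 0.4432, 0.3943] → [-0.0087, -0.0495, -0.1370, -0.5139, 0.8168, -0.2622]
J6: z=[-0.5139, 0.8168, -0.2622] o=[1.1296, 0.4033, 0.1732] → [0.1823, 0.0771, -0.1172, -0.5139, 0.8168, -0.2622]
q̇ = J⁺·V = [0.1400, -0.0700, -0.5690, -0.3170, 0.4370, 0.2150]

0.1400 -0.0700 -0.5690 -0.3170 0.4370 0.2150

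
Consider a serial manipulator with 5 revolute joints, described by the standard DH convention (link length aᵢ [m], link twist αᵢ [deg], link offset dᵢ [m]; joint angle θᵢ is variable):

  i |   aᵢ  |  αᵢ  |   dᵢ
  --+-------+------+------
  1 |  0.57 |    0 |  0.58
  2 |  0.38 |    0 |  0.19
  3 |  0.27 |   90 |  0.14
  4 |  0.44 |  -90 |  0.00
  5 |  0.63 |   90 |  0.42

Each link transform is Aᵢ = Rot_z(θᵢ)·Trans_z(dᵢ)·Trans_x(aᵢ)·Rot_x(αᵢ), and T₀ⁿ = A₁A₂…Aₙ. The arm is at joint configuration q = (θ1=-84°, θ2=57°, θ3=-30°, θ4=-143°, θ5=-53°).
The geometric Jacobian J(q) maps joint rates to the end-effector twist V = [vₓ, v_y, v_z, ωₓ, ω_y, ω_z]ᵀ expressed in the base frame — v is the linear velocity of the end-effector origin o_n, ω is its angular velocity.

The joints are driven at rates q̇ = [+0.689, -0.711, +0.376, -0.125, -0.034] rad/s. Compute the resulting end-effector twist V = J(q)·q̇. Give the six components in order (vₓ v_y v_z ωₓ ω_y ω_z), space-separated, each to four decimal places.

o_n = [-0.0954, -0.9032, 0.0816]
J₁: ẑ×o_n = [0.9032, -0.0954, 0.0000], ω = ẑ
J2: z=[0.0000, 0.0000, 1.0000] o=[0.0596, -0.5669, 0.5800] → [0.3363, -0.1550, 0.0000, 0.0000, 0.0000, 1.0000]
J3: z=[0.0000, 0.0000, 1.0000] o=[0.3982, -0.7394, 0.7700] → [0.1638, -0.4936, 0.0000, 0.0000, 0.0000, 1.0000]
J4: z=[-0.8387, -0.5446, 0.0000] o=[0.5452, -0.9658, 0.9100] → [0.4512, -0.6948, -0.4014, -0.8387, -0.5446, 0.0000]
J5: z=[0.3278, -0.5047, -0.7986] o=[0.3538, -0.6711, 0.6452] → [0.0991, 0.5435, -0.3028, 0.3278, -0.5047, -0.7986]
V = J·q̇ = [0.3850, -0.0727, 0.0605, 0.0937, 0.0852, 0.3812]

0.3850 -0.0727 0.0605 0.0937 0.0852 0.3812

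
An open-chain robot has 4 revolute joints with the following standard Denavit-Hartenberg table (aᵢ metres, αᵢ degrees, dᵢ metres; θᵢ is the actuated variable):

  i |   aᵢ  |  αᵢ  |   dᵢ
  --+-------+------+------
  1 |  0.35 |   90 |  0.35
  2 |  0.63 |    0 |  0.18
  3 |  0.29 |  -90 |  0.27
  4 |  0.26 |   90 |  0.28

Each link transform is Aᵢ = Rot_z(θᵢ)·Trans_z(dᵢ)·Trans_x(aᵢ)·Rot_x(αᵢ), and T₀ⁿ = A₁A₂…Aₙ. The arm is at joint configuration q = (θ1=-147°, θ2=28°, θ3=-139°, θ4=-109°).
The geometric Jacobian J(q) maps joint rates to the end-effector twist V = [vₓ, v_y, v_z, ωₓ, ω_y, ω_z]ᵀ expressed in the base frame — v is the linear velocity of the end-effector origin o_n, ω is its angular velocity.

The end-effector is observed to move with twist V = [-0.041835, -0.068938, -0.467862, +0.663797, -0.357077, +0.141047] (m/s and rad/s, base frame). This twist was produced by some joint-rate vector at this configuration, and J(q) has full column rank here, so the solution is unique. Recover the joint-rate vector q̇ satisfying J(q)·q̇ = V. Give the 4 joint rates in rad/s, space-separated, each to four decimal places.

0.0020 -0.7780 0.1170 -0.3880

o_n = [-1.2965, -0.0123, 0.3537]
J₁: ẑ×o_n = [0.0123, -1.2965, 0.0000], ω = ẑ
J2: z=[-0.5446, 0.8387, 0.0000] o=[-0.2935, -0.1906, 0.3500] → [0.0031, 0.0020, 0.7441, -0.5446, 0.8387, 0.0000]
J3: z=[-0.5446, 0.8387, 0.0000] o=[-0.8581, -0.3426, 0.6458] → [-0.2449, -0.1591, 0.1878, -0.5446, 0.8387, 0.0000]
J4: z=[-0.7830, -0.5085, -0.3584] o=[-0.9180, -0.0596, 0.3750] → [0.0278, 0.1190, -0.2295, -0.7830, -0.5085, -0.3584]
q̇ = J⁺·V = [0.0020, -0.7780, 0.1170, -0.3880]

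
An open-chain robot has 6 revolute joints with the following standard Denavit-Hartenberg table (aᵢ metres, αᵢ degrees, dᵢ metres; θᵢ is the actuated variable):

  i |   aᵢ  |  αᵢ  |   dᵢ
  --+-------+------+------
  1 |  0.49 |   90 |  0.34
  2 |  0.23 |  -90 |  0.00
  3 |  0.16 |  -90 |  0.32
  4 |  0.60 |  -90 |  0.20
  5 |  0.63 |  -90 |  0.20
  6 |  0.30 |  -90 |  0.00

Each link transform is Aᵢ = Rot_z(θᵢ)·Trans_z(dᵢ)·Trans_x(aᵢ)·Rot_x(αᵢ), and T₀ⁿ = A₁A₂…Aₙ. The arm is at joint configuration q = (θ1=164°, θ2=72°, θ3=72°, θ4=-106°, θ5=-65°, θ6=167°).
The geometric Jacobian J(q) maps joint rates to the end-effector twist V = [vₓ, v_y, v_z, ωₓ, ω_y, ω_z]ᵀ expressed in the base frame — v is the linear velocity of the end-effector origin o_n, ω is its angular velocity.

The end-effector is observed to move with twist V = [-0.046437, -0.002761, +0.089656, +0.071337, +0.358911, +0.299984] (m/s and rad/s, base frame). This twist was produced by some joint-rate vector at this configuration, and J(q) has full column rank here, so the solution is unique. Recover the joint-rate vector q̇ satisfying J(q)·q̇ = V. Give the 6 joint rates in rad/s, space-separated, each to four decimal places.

o_n = [0.5099, -0.3907, 0.4561]
J₁: ẑ×o_n = [0.3907, 0.5099, -0.0000], ω = ẑ
J2: z=[0.2756, 0.9613, 0.0000] o=[-0.4710, 0.1351, 0.3400] → [0.1116, -0.0320, -1.0878, 0.2756, 0.9613, 0.0000]
J3: z=[0.9142, -0.2621, 0.3090] o=[-0.5393, 0.1547, 0.5587] → [0.1954, 0.4181, -0.2235, 0.9142, -0.2621, 0.3090]
J4: z=[0.1973, -0.3781, -0.9045] o=[-0.3034, -0.0713, 0.7047] → [-0.1949, -0.6866, 0.2445, 0.1973, -0.3781, -0.9045]
J5: z=[-0.0882, -0.9258, 0.3677] o=[0.3219, -0.1513, 0.6534] → [0.2707, 0.0517, 0.1952, -0.0882, -0.9258, 0.3677]
J6: z=[0.8015, 0.1532, 0.5781] o=[0.6768, -0.5542, 0.2680] → [-0.0657, -0.2473, 0.1566, 0.8015, 0.1532, 0.5781]
q̇ = J⁺·V = [0.2510, -0.0720, -0.1900, -0.0580, -0.3340, 0.3080]

0.2510 -0.0720 -0.1900 -0.0580 -0.3340 0.3080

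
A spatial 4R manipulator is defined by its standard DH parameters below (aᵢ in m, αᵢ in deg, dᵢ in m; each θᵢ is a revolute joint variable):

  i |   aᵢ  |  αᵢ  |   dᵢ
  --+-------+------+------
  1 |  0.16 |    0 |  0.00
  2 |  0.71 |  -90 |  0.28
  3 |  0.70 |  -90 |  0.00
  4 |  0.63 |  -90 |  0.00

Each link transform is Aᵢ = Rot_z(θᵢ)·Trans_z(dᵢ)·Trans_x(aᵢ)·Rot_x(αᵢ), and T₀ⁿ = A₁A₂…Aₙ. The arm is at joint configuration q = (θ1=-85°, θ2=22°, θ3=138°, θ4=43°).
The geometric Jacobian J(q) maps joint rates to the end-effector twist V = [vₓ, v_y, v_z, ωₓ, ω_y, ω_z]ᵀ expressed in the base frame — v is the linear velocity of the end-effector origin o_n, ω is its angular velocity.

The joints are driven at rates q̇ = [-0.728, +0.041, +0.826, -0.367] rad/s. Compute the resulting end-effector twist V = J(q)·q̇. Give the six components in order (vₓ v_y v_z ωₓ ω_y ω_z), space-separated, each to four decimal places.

o_n = [-0.4382, -0.2185, -0.4967]
J₁: ẑ×o_n = [0.2185, -0.4382, 0.0000], ω = ẑ
J2: z=[0.0000, 0.0000, 1.0000] o=[0.0139, -0.1594, 0.0000] → [0.0591, -0.4521, 0.0000, 0.0000, 0.0000, 1.0000]
J3: z=[0.8910, 0.4540, 0.0000] o=[0.3363, -0.7920, 0.2800] → [-0.3526, 0.6920, 0.8626, 0.8910, 0.4540, 0.0000]
J4: z=[-0.3038, 0.5962, 0.7431] o=[0.1001, -0.3285, -0.1884] → [-0.2656, -0.4937, 0.2875, -0.3038, 0.5962, 0.7431]
V = J·q̇ = [-0.3504, 1.0533, 0.6070, 0.8475, 0.1562, -0.9597]

-0.3504 1.0533 0.6070 0.8475 0.1562 -0.9597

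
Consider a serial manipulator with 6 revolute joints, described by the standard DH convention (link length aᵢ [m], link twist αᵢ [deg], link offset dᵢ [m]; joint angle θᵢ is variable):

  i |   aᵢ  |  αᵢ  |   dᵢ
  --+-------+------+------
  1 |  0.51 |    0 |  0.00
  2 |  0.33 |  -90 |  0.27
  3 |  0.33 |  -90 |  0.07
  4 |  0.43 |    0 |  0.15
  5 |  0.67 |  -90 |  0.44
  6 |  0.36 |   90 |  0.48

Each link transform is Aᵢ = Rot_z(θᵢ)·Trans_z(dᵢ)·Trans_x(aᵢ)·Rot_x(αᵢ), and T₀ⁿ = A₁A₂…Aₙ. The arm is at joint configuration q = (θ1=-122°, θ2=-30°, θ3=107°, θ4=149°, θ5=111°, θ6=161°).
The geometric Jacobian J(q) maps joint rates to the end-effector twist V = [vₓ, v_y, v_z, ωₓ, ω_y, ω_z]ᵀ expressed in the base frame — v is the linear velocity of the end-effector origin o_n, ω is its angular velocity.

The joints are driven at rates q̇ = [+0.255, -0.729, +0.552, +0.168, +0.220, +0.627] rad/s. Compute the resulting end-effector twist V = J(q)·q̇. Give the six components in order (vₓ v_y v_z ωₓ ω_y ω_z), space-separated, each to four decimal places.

o_n = [0.0553, -0.5499, 0.0478]
J₁: ẑ×o_n = [0.5499, 0.0553, -0.0000], ω = ẑ
J2: z=[0.0000, 0.0000, 1.0000] o=[-0.2703, -0.4325, 0.0000] → [0.1174, 0.3255, -0.0000, 0.0000, 0.0000, 1.0000]
J3: z=[0.4695, -0.8829, 0.0000] o=[-0.5616, -0.5874, 0.2700] → [0.1962, 0.1043, 0.5623, 0.4695, -0.8829, 0.0000]
J4: z=[0.8444, 0.4490, 0.2924] o=[-0.4436, -0.6039, -0.0456] → [0.0261, 0.0670, -0.1783, 0.8444, 0.4490, 0.2924]
J5: z=[0.8444, 0.4490, 0.2924] o=[-0.5160, -0.3916, 0.3508] → [-0.0897, 0.4228, -0.3901, 0.8444, 0.4490, 0.2924]
J6: z=[0.3357, -0.0181, -0.9418] o=[0.1352, -0.7927, 0.5907] → [0.2385, 0.2575, 0.0801, 0.3357, -0.0181, -0.9418]
V = J·q̇ = [0.2971, 0.1001, 0.2448, 0.7973, -0.3246, -0.9511]

0.2971 0.1001 0.2448 0.7973 -0.3246 -0.9511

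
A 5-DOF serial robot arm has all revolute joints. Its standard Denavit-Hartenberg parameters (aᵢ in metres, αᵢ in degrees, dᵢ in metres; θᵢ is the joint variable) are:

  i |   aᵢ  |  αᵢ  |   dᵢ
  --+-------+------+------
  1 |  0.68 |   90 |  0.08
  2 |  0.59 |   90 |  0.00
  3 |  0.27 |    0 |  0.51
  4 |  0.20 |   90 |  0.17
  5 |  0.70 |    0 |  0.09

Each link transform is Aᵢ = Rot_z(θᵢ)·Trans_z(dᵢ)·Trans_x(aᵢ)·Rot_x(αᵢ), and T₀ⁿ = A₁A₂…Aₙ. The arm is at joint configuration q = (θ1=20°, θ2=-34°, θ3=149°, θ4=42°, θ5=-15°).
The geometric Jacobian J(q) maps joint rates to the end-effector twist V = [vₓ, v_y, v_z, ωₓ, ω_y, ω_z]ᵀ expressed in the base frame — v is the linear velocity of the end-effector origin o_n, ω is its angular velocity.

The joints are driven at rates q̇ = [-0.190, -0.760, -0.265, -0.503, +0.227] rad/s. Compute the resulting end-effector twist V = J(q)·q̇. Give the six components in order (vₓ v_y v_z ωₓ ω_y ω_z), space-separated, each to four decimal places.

o_n = [-0.0066, -0.0665, -0.0435]
J₁: ẑ×o_n = [0.0665, -0.0066, 0.0000], ω = ẑ
J2: z=[0.3420, -0.9397, 0.0000] o=[0.6390, 0.2326, 0.0800] → [0.1161, 0.0422, -0.7089, 0.3420, -0.9397, 0.0000]
J3: z=[-0.5255, -0.1913, -0.8290] o=[1.0986, 0.3999, -0.2499] → [-0.4261, 1.0247, 0.0337, -0.5255, -0.1913, -0.8290]
J4: z=[-0.5255, -0.1913, -0.8290] o=[0.6979, 0.1060, -0.5433] → [-0.2386, 0.8467, -0.0441, -0.5255, -0.1913, -0.8290]
J5: z=[0.1871, -0.9765, 0.1067] o=[0.4426, 0.0537, -0.5745] → [-0.5057, -0.1473, -0.4611, 0.1871, -0.9765, 0.1067]
V = J·q̇ = [0.0173, -0.7617, 0.4474, 0.1861, 0.6394, 0.4709]

0.0173 -0.7617 0.4474 0.1861 0.6394 0.4709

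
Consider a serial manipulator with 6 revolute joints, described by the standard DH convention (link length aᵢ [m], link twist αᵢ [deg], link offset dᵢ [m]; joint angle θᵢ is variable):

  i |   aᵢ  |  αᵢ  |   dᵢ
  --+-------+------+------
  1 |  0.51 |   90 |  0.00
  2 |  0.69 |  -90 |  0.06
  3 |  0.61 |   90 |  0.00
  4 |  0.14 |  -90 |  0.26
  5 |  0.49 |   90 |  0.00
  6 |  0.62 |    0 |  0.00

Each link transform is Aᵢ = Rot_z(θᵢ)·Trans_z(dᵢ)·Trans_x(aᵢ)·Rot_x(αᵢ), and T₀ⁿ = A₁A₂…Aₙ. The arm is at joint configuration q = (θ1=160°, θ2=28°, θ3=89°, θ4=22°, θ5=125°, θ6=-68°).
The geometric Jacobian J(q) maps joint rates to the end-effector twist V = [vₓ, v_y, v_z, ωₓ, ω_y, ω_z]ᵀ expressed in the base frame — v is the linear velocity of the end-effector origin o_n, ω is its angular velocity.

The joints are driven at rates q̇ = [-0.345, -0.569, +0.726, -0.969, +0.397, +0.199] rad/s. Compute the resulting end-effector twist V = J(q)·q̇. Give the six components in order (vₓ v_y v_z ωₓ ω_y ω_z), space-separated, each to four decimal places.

0.8539 1.3256 -0.5540 1.2062 -1.0672 0.1665

o_n = [-1.2421, -0.0978, -0.3884]
J₁: ẑ×o_n = [0.0978, -1.2421, 0.0000], ω = ẑ
J2: z=[0.3420, 0.9397, 0.0000] o=[-0.4792, 0.1744, 0.0000] → [-0.3650, 0.1328, 0.6237, 0.3420, 0.9397, 0.0000]
J3: z=[0.4412, -0.1606, 0.8829] o=[-1.0312, 0.4392, 0.3239] → [0.5885, 0.1281, -0.2708, 0.4412, -0.1606, 0.8829]
J4: z=[-0.8236, 0.3183, 0.4694] o=[-1.2486, -0.1307, 0.3289] → [-0.2438, -0.5877, -0.0292, -0.8236, 0.3183, 0.4694]
J5: z=[0.5426, 0.2011, 0.8156] o=[-1.4859, -0.1777, 0.4983] → [-0.2434, 0.6800, -0.0057, 0.5426, 0.2011, 0.8156]
J6: z=[0.3370, -0.9415, 0.0079] o=[-1.1089, -0.0451, 0.2148] → [0.5683, 0.2023, -0.1432, 0.3370, -0.9415, 0.0079]
V = J·q̇ = [0.8539, 1.3256, -0.5540, 1.2062, -1.0672, 0.1665]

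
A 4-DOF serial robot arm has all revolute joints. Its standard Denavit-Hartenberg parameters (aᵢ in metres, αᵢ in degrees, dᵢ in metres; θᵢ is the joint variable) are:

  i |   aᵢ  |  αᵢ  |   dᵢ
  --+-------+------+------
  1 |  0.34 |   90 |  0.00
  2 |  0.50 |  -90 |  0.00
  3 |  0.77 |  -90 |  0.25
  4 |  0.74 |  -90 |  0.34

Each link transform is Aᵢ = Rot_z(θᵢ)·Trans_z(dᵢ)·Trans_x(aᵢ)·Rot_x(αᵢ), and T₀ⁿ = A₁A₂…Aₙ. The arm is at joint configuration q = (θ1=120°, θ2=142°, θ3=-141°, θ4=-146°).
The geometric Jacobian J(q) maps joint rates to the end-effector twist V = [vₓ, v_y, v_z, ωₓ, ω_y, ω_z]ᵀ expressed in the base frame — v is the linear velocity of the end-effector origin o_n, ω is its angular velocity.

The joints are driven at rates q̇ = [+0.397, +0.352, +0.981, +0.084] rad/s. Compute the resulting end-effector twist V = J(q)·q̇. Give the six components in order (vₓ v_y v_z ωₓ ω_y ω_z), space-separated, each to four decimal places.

o_n = [0.5819, -0.2823, -0.1584]
J₁: ẑ×o_n = [0.2823, 0.5819, -0.0000], ω = ẑ
J2: z=[0.8660, 0.5000, 0.0000] o=[-0.1700, 0.2944, 0.0000] → [-0.0792, 0.1372, -0.8754, 0.8660, 0.5000, 0.0000]
J3: z=[0.3078, -0.5332, -0.7880] o=[0.0270, -0.0468, 0.3078] → [0.0630, -0.2937, 0.2233, 0.3078, -0.5332, -0.7880]
J4: z=[0.9210, -0.0409, 0.3874] o=[0.2878, 0.4706, -0.2576] → [0.2877, 0.0226, -0.6814, 0.9210, -0.0409, 0.3874]
V = J·q̇ = [0.1701, -0.0069, -0.1463, 0.6842, -0.3505, -0.3435]

0.1701 -0.0069 -0.1463 0.6842 -0.3505 -0.3435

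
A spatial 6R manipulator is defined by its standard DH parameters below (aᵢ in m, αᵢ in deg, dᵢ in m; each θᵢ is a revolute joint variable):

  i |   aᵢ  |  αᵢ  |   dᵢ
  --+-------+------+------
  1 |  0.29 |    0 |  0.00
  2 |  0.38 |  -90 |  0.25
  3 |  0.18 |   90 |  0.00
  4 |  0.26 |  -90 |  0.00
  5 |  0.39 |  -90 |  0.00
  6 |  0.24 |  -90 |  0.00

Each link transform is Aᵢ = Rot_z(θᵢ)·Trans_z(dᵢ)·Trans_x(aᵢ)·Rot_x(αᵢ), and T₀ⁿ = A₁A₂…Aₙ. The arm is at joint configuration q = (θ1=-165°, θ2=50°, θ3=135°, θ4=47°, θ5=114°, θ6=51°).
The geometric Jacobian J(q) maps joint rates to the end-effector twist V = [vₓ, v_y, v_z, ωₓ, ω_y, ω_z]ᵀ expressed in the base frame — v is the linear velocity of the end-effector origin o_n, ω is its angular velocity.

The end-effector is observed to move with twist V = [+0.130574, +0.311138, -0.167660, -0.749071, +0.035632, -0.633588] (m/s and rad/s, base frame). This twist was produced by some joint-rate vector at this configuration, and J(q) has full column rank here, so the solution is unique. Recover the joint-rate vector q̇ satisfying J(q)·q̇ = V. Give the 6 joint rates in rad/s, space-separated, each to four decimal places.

-0.9400 -0.0500 0.0690 -0.4370 -0.1890 0.9490

o_n = [-0.2791, 0.1589, 0.3565]
J₁: ẑ×o_n = [-0.1589, -0.2791, 0.0000], ω = ẑ
J2: z=[0.0000, 0.0000, 1.0000] o=[-0.2801, -0.0751, 0.0000] → [-0.2340, 0.0010, 0.0000, 0.0000, 0.0000, 1.0000]
J3: z=[0.9063, -0.4226, 0.0000] o=[-0.4407, -0.4195, 0.2500] → [-0.0450, -0.0965, 0.5925, 0.9063, -0.4226, 0.0000]
J4: z=[-0.2988, -0.6409, -0.7071] o=[-0.3869, -0.3041, 0.1227] → [0.1776, -0.0064, -0.0693, -0.2988, -0.6409, -0.7071]
J5: z=[0.3995, -0.7569, 0.5171] o=[-0.1616, -0.2708, -0.0027] → [-0.4941, -0.2043, 0.0828, 0.3995, -0.7569, 0.5171]
J6: z=[-0.9133, -0.3776, 0.1529] o=[-0.1926, -0.0628, 0.3258] → [-0.0455, 0.0148, -0.2352, -0.9133, -0.3776, 0.1529]
q̇ = J⁺·V = [-0.9400, -0.0500, 0.0690, -0.4370, -0.1890, 0.9490]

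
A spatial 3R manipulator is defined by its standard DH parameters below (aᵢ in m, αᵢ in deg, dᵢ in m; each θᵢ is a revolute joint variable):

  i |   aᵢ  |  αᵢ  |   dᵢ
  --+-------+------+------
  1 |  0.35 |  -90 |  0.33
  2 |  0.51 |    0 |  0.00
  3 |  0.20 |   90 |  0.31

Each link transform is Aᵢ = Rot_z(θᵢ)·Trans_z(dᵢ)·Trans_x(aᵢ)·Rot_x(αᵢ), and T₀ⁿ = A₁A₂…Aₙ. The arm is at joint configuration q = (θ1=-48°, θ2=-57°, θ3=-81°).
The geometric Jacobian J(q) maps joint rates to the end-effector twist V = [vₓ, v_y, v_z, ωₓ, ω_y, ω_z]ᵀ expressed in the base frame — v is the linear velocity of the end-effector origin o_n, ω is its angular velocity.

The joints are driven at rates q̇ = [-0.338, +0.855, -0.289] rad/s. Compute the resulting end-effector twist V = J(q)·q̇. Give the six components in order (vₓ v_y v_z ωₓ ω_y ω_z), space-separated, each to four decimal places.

o_n = [0.5510, -0.1486, 0.8915]
J₁: ẑ×o_n = [0.1486, 0.5510, -0.0000], ω = ẑ
J2: z=[0.7431, 0.6691, 0.0000] o=[0.2342, -0.2601, 0.3300] → [0.3757, -0.4173, -0.1291, 0.7431, 0.6691, 0.0000]
J3: z=[0.7431, 0.6691, 0.0000] o=[0.4201, -0.4665, 0.7577] → [0.0895, -0.0995, 0.1486, 0.7431, 0.6691, 0.0000]
V = J·q̇ = [0.2451, -0.5143, -0.1534, 0.4206, 0.3787, -0.3380]

0.2451 -0.5143 -0.1534 0.4206 0.3787 -0.3380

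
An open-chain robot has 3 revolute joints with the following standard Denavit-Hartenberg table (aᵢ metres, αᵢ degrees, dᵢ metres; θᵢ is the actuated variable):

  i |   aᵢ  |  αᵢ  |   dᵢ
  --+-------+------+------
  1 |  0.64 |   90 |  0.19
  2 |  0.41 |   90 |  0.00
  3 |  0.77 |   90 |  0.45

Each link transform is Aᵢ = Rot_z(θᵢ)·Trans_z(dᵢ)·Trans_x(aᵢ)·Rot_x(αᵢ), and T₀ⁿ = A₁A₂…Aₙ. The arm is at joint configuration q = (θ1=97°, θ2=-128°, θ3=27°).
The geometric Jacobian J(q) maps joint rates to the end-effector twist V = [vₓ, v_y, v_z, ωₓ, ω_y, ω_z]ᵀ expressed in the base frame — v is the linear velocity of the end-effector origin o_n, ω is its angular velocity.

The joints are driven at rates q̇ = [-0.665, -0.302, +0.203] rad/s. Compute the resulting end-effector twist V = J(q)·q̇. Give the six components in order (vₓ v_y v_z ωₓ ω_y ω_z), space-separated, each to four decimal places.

o_n = [0.3944, -0.3439, -0.3967]
J₁: ẑ×o_n = [0.3439, 0.3944, -0.0000], ω = ẑ
J2: z=[0.9925, 0.1219, 0.0000] o=[-0.0780, 0.6352, 0.1900] → [-0.0715, 0.5823, -1.0294, 0.9925, 0.1219, 0.0000]
J3: z=[0.0960, -0.7821, 0.6157] o=[-0.0472, 0.3847, -0.1331] → [0.6547, 0.2972, 0.2755, 0.0960, -0.7821, 0.6157]
V = J·q̇ = [-0.0742, -0.3778, 0.3668, -0.2803, -0.1956, -0.5400]

-0.0742 -0.3778 0.3668 -0.2803 -0.1956 -0.5400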